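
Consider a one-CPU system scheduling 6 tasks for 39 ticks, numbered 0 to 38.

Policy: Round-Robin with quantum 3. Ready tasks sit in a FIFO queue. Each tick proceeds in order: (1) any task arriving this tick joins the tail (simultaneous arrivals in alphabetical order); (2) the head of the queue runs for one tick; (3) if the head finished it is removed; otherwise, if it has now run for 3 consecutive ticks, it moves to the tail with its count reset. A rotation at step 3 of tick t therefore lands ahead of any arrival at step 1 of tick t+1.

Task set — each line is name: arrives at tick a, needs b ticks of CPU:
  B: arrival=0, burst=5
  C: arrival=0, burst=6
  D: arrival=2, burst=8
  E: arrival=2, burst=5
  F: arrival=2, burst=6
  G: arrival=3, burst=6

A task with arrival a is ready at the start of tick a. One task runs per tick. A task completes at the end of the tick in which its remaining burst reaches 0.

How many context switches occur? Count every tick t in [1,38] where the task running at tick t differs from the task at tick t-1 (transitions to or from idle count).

context switches = 13

t=0: queue=[B,C] q_used=0 → run B
t=1: queue=[B,C] q_used=1 → run B
t=2: queue=[B,C,D,E,F] q_used=2 → run B
t=3: queue=[C,D,E,F,B,G] q_used=0 → run C
t=4: queue=[C,D,E,F,B,G] q_used=1 → run C
t=5: queue=[C,D,E,F,B,G] q_used=2 → run C
t=6: queue=[D,E,F,B,G,C] q_used=0 → run D
t=7: queue=[D,E,F,B,G,C] q_used=1 → run D
t=8: queue=[D,E,F,B,G,C] q_used=2 → run D
t=9: queue=[E,F,B,G,C,D] q_used=0 → run E
t=10: queue=[E,F,B,G,C,D] q_used=1 → run E
t=11: queue=[E,F,B,G,C,D] q_used=2 → run E
t=12: queue=[F,B,G,C,D,E] q_used=0 → run F
t=13: queue=[F,B,G,C,D,E] q_used=1 → run F
t=14: queue=[F,B,G,C,D,E] q_used=2 → run F
t=15: queue=[B,G,C,D,E,F] q_used=0 → run B
t=16: queue=[B,G,C,D,E,F] q_used=1 → run B
t=17: queue=[G,C,D,E,F] q_used=0 → run G
t=18: queue=[G,C,D,E,F] q_used=1 → run G
t=19: queue=[G,C,D,E,F] q_used=2 → run G
t=20: queue=[C,D,E,F,G] q_used=0 → run C
t=21: queue=[C,D,E,F,G] q_used=1 → run C
t=22: queue=[C,D,E,F,G] q_used=2 → run C
t=23: queue=[D,E,F,G] q_used=0 → run D
t=24: queue=[D,E,F,G] q_used=1 → run D
t=25: queue=[D,E,F,G] q_used=2 → run D
t=26: queue=[E,F,G,D] q_used=0 → run E
t=27: queue=[E,F,G,D] q_used=1 → run E
t=28: queue=[F,G,D] q_used=0 → run F
t=29: queue=[F,G,D] q_used=1 → run F
t=30: queue=[F,G,D] q_used=2 → run F
t=31: queue=[G,D] q_used=0 → run G
t=32: queue=[G,D] q_used=1 → run G
t=33: queue=[G,D] q_used=2 → run G
t=34: queue=[D] q_used=0 → run D
t=35: queue=[D] q_used=1 → run D
t=36: (idle)
t=37: (idle)
t=38: (idle)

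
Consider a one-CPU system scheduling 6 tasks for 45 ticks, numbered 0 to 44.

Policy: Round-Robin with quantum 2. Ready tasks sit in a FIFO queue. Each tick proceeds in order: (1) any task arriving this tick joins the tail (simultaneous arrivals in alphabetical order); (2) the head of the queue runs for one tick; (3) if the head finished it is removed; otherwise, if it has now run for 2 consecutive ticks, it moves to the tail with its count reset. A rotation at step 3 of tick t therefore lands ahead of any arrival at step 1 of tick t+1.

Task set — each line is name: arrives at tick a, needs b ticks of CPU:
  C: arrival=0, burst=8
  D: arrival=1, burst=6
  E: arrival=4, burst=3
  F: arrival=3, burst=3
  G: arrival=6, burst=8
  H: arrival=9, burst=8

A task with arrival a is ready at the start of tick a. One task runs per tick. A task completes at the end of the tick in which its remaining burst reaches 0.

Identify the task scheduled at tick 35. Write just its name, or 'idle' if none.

t=0: queue=[C] q_used=0 → run C
t=1: queue=[C,D] q_used=1 → run C
t=2: queue=[D,C] q_used=0 → run D
t=3: queue=[D,C,F] q_used=1 → run D
t=4: queue=[C,F,D,E] q_used=0 → run C
t=5: queue=[C,F,D,E] q_used=1 → run C
t=6: queue=[F,D,E,C,G] q_used=0 → run F
t=7: queue=[F,D,E,C,G] q_used=1 → run F
t=8: queue=[D,E,C,G,F] q_used=0 → run D
t=9: queue=[D,E,C,G,F,H] q_used=1 → run D
t=10: queue=[E,C,G,F,H,D] q_used=0 → run E
t=11: queue=[E,C,G,F,H,D] q_used=1 → run E
t=12: queue=[C,G,F,H,D,E] q_used=0 → run C
t=13: queue=[C,G,F,H,D,E] q_used=1 → run C
t=14: queue=[G,F,H,D,E,C] q_used=0 → run G
t=15: queue=[G,F,H,D,E,C] q_used=1 → run G
t=16: queue=[F,H,D,E,C,G] q_used=0 → run F
t=17: queue=[H,D,E,C,G] q_used=0 → run H
t=18: queue=[H,D,E,C,G] q_used=1 → run H
t=19: queue=[D,E,C,G,H] q_used=0 → run D
t=20: queue=[D,E,C,G,H] q_used=1 → run D
t=21: queue=[E,C,G,H] q_used=0 → run E
t=22: queue=[C,G,H] q_used=0 → run C
t=23: queue=[C,G,H] q_used=1 → run C
t=24: queue=[G,H] q_used=0 → run G
t=25: queue=[G,H] q_used=1 → run G
t=26: queue=[H,G] q_used=0 → run H
t=27: queue=[H,G] q_used=1 → run H
t=28: queue=[G,H] q_used=0 → run G
t=29: queue=[G,H] q_used=1 → run G
t=30: queue=[H,G] q_used=0 → run H
t=31: queue=[H,G] q_used=1 → run H
t=32: queue=[G,H] q_used=0 → run G
t=33: queue=[G,H] q_used=1 → run G
t=34: queue=[H] q_used=0 → run H
t=35: queue=[H] q_used=1 → run H
t=36: (idle)
t=37: (idle)
t=38: (idle)
t=39: (idle)
t=40: (idle)
t=41: (idle)
t=42: (idle)
t=43: (idle)
t=44: (idle)

running at tick 35 = H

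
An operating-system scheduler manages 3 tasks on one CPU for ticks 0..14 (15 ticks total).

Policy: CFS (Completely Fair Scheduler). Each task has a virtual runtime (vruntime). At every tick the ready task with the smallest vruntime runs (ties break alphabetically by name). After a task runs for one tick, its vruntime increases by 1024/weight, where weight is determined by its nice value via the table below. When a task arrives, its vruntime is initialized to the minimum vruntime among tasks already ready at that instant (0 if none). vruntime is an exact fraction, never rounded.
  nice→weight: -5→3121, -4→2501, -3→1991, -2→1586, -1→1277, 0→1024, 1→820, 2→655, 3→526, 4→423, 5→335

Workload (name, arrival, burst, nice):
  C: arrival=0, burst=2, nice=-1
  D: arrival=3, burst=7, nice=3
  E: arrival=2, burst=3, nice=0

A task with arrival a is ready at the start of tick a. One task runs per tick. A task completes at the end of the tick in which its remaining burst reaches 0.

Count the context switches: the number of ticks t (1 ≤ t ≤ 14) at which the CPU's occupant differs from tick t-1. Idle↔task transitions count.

context switches = 5

t=0: vr[C=0] → run C
t=1: vr[C=1024/1277] → run C
t=2: vr[E=0] → run E
t=3: vr[D=1 E=1] → run D
t=4: vr[D=775/263 E=1] → run E
t=5: vr[D=775/263 E=2] → run E
t=6: vr[D=775/263] → run D
t=7: vr[D=1287/263] → run D
t=8: vr[D=1799/263] → run D
t=9: vr[D=2311/263] → run D
t=10: vr[D=2823/263] → run D
t=11: vr[D=3335/263] → run D
t=12: (idle)
t=13: (idle)
t=14: (idle)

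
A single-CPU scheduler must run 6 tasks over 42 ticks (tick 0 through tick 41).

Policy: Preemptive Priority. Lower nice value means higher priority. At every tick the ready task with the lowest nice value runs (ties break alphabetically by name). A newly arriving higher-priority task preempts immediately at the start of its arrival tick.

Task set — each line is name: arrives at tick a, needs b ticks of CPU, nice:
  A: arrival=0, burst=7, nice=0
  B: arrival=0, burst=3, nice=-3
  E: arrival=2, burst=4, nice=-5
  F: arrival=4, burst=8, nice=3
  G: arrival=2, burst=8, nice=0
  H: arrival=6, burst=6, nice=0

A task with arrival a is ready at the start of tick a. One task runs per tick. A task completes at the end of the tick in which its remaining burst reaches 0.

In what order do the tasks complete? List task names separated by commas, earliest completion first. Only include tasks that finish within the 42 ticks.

t=0: ready={A,B} → run B
t=1: ready={A,B} → run B
t=2: ready={A,B,E,G} → run E
t=3: ready={A,B,E,G} → run E
t=4: ready={A,B,E,F,G} → run E
t=5: ready={A,B,E,F,G} → run E
t=6: ready={A,B,F,G,H} → run B
t=7: ready={A,F,G,H} → run A
t=8: ready={A,F,G,H} → run A
t=9: ready={A,F,G,H} → run A
t=10: ready={A,F,G,H} → run A
t=11: ready={A,F,G,H} → run A
t=12: ready={A,F,G,H} → run A
t=13: ready={A,F,G,H} → run A
t=14: ready={F,G,H} → run G
t=15: ready={F,G,H} → run G
t=16: ready={F,G,H} → run G
t=17: ready={F,G,H} → run G
t=18: ready={F,G,H} → run G
t=19: ready={F,G,H} → run G
t=20: ready={F,G,H} → run G
t=21: ready={F,G,H} → run G
t=22: ready={F,H} → run H
t=23: ready={F,H} → run H
t=24: ready={F,H} → run H
t=25: ready={F,H} → run H
t=26: ready={F,H} → run H
t=27: ready={F,H} → run H
t=28: ready={F} → run F
t=29: ready={F} → run F
t=30: ready={F} → run F
t=31: ready={F} → run F
t=32: ready={F} → run F
t=33: ready={F} → run F
t=34: ready={F} → run F
t=35: ready={F} → run F
t=36: (idle)
t=37: (idle)
t=38: (idle)
t=39: (idle)
t=40: (idle)
t=41: (idle)

completion order = E, B, A, G, H, F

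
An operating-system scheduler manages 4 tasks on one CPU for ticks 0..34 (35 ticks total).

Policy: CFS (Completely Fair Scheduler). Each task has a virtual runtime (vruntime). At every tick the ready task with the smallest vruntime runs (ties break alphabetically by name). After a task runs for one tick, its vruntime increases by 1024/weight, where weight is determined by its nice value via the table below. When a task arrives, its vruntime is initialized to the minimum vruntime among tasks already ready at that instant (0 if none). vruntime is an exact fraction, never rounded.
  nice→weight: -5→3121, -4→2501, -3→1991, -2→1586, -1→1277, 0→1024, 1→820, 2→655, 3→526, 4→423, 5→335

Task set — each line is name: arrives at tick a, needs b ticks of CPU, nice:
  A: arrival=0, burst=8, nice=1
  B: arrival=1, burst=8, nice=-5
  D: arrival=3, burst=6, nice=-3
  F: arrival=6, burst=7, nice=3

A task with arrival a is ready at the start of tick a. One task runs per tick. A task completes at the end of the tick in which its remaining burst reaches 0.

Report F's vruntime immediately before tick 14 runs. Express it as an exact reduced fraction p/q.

vruntime(F, start of tick 14) = 1352810501888/335023011565

t=0: vr[A=0] → run A
t=1: vr[A=256/205 B=256/205] → run A
t=2: vr[A=512/205 B=256/205] → run B
t=3: vr[A=512/205 B=1008896/639805 D=1008896/639805] → run B
t=4: vr[A=512/205 B=1218816/639805 D=1008896/639805] → run D
t=5: vr[A=512/205 B=1218816/639805 D=2663872256/1273851755] → run B
t=6: vr[A=512/205 B=1428736/639805 D=2663872256/1273851755 F=2663872256/1273851755] → run D
t=7: vr[A=512/205 B=1428736/639805 D=3319032576/1273851755 F=2663872256/1273851755] → run F
t=8: vr[A=512/205 B=1428736/639805 D=3319032576/1273851755 F=1352810501888/335023011565] → run B
t=9: vr[A=512/205 B=1638656/639805 D=3319032576/1273851755 F=1352810501888/335023011565] → run A
t=10: vr[A=768/205 B=1638656/639805 D=3319032576/1273851755 F=1352810501888/335023011565] → run B
t=11: vr[A=768/205 B=1848576/639805 D=3319032576/1273851755 F=1352810501888/335023011565] → run D
t=12: vr[A=768/205 B=1848576/639805 D=3974192896/1273851755 F=1352810501888/335023011565] → run B
t=13: vr[A=768/205 B=2058496/639805 D=3974192896/1273851755 F=1352810501888/335023011565] → run D
t=14: vr[A=768/205 B=2058496/639805 D=4629353216/1273851755 F=1352810501888/335023011565] → run B
t=15: vr[A=768/205 B=2268416/639805 D=4629353216/1273851755 F=1352810501888/335023011565] → run B
t=16: vr[A=768/205 D=4629353216/1273851755 F=1352810501888/335023011565] → run D
t=17: vr[A=768/205 D=5284513536/1273851755 F=1352810501888/335023011565] → run A
t=18: vr[A=1024/205 D=5284513536/1273851755 F=1352810501888/335023011565] → run F
t=19: vr[A=1024/205 D=5284513536/1273851755 F=2005022600448/335023011565] → run D
t=20: vr[A=1024/205 F=2005022600448/335023011565] → run A
t=21: vr[A=256/41 F=2005022600448/335023011565] → run F
t=22: vr[A=256/41 F=2657234699008/335023011565] → run A
t=23: vr[A=1536/205 F=2657234699008/335023011565] → run A
t=24: vr[A=1792/205 F=2657234699008/335023011565] → run F
t=25: vr[A=1792/205 F=3309446797568/335023011565] → run A
t=26: vr[F=3309446797568/335023011565] → run F
t=27: vr[F=3961658896128/335023011565] → run F
t=28: vr[F=4613870994688/335023011565] → run F
t=29: (idle)
t=30: (idle)
t=31: (idle)
t=32: (idle)
t=33: (idle)
t=34: (idle)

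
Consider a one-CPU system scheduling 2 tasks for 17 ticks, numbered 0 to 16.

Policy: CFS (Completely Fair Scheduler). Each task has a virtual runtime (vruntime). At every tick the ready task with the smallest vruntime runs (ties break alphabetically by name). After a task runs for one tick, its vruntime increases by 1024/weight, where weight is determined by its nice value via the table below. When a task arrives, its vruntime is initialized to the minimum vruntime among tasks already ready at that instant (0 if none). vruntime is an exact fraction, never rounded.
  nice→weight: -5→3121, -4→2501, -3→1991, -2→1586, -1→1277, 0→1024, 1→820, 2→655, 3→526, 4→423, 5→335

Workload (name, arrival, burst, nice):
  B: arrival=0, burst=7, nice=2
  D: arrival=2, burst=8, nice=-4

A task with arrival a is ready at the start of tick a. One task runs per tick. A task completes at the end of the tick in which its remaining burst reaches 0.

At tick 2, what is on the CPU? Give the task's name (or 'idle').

t=0: vr[B=0] → run B
t=1: vr[B=1024/655] → run B
t=2: vr[B=2048/655 D=2048/655] → run B
t=3: vr[B=3072/655 D=2048/655] → run D
t=4: vr[B=3072/655 D=5792768/1638155] → run D
t=5: vr[B=3072/655 D=6463488/1638155] → run D
t=6: vr[B=3072/655 D=7134208/1638155] → run D
t=7: vr[B=3072/655 D=7804928/1638155] → run B
t=8: vr[B=4096/655 D=7804928/1638155] → run D
t=9: vr[B=4096/655 D=8475648/1638155] → run D
t=10: vr[B=4096/655 D=9146368/1638155] → run D
t=11: vr[B=4096/655 D=9817088/1638155] → run D
t=12: vr[B=4096/655] → run B
t=13: vr[B=1024/131] → run B
t=14: vr[B=6144/655] → run B
t=15: (idle)
t=16: (idle)

running at tick 2 = B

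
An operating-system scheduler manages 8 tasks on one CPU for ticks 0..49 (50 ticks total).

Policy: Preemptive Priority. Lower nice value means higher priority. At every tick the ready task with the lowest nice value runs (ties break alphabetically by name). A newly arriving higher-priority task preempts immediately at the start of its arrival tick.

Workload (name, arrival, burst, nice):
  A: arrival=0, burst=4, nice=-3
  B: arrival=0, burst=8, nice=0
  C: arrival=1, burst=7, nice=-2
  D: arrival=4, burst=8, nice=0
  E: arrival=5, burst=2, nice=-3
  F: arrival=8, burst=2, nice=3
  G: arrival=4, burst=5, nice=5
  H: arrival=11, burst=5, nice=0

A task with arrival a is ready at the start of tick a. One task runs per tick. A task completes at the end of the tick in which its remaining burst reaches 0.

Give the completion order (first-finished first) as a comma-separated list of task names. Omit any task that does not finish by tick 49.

completion order = A, E, C, B, D, H, F, G

t=0: ready={A,B} → run A
t=1: ready={A,B,C} → run A
t=2: ready={A,B,C} → run A
t=3: ready={A,B,C} → run A
t=4: ready={B,C,D,G} → run C
t=5: ready={B,C,D,E,G} → run E
t=6: ready={B,C,D,E,G} → run E
t=7: ready={B,C,D,G} → run C
t=8: ready={B,C,D,F,G} → run C
t=9: ready={B,C,D,F,G} → run C
t=10: ready={B,C,D,F,G} → run C
t=11: ready={B,C,D,F,G,H} → run C
t=12: ready={B,C,D,F,G,H} → run C
t=13: ready={B,D,F,G,H} → run B
t=14: ready={B,D,F,G,H} → run B
t=15: ready={B,D,F,G,H} → run B
t=16: ready={B,D,F,G,H} → run B
t=17: ready={B,D,F,G,H} → run B
t=18: ready={B,D,F,G,H} → run B
t=19: ready={B,D,F,G,H} → run B
t=20: ready={B,D,F,G,H} → run B
t=21: ready={D,F,G,H} → run D
t=22: ready={D,F,G,H} → run D
t=23: ready={D,F,G,H} → run D
t=24: ready={D,F,G,H} → run D
t=25: ready={D,F,G,H} → run D
t=26: ready={D,F,G,H} → run D
t=27: ready={D,F,G,H} → run D
t=28: ready={D,F,G,H} → run D
t=29: ready={F,G,H} → run H
t=30: ready={F,G,H} → run H
t=31: ready={F,G,H} → run H
t=32: ready={F,G,H} → run H
t=33: ready={F,G,H} → run H
t=34: ready={F,G} → run F
t=35: ready={F,G} → run F
t=36: ready={G} → run G
t=37: ready={G} → run G
t=38: ready={G} → run G
t=39: ready={G} → run G
t=40: ready={G} → run G
t=41: (idle)
t=42: (idle)
t=43: (idle)
t=44: (idle)
t=45: (idle)
t=46: (idle)
t=47: (idle)
t=48: (idle)
t=49: (idle)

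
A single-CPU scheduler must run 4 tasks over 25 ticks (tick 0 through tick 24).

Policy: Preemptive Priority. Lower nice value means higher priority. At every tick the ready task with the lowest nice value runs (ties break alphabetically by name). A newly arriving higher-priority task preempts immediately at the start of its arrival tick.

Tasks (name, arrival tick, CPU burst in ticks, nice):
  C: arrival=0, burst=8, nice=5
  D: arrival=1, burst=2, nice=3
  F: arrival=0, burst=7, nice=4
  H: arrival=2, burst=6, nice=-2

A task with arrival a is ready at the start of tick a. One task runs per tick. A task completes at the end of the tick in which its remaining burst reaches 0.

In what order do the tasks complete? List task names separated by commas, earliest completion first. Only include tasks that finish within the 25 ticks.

completion order = H, D, F, C

t=0: ready={C,F} → run F
t=1: ready={C,D,F} → run D
t=2: ready={C,D,F,H} → run H
t=3: ready={C,D,F,H} → run H
t=4: ready={C,D,F,H} → run H
t=5: ready={C,D,F,H} → run H
t=6: ready={C,D,F,H} → run H
t=7: ready={C,D,F,H} → run H
t=8: ready={C,D,F} → run D
t=9: ready={C,F} → run F
t=10: ready={C,F} → run F
t=11: ready={C,F} → run F
t=12: ready={C,F} → run F
t=13: ready={C,F} → run F
t=14: ready={C,F} → run F
t=15: ready={C} → run C
t=16: ready={C} → run C
t=17: ready={C} → run C
t=18: ready={C} → run C
t=19: ready={C} → run C
t=20: ready={C} → run C
t=21: ready={C} → run C
t=22: ready={C} → run C
t=23: (idle)
t=24: (idle)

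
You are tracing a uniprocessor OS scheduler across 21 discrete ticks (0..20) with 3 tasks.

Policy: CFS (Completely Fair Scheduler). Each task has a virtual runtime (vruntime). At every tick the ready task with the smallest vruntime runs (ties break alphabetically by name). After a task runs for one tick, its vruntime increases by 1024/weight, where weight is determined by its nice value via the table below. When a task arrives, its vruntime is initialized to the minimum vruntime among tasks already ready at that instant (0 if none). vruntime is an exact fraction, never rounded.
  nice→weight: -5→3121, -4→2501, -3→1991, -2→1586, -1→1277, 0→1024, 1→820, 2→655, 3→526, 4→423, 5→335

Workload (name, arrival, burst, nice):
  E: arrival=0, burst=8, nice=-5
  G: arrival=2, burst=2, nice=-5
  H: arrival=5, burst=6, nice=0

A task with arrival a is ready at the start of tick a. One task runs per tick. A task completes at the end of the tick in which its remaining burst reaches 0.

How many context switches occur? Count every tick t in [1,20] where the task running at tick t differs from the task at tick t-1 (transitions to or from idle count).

t=0: vr[E=0] → run E
t=1: vr[E=1024/3121] → run E
t=2: vr[E=2048/3121 G=2048/3121] → run E
t=3: vr[E=3072/3121 G=2048/3121] → run G
t=4: vr[E=3072/3121 G=3072/3121] → run E
t=5: vr[E=4096/3121 G=3072/3121 H=3072/3121] → run G
t=6: vr[E=4096/3121 H=3072/3121] → run H
t=7: vr[E=4096/3121 H=6193/3121] → run E
t=8: vr[E=5120/3121 H=6193/3121] → run E
t=9: vr[E=6144/3121 H=6193/3121] → run E
t=10: vr[E=7168/3121 H=6193/3121] → run H
t=11: vr[E=7168/3121 H=9314/3121] → run E
t=12: vr[H=9314/3121] → run H
t=13: vr[H=12435/3121] → run H
t=14: vr[H=15556/3121] → run H
t=15: vr[H=18677/3121] → run H
t=16: (idle)
t=17: (idle)
t=18: (idle)
t=19: (idle)
t=20: (idle)

context switches = 9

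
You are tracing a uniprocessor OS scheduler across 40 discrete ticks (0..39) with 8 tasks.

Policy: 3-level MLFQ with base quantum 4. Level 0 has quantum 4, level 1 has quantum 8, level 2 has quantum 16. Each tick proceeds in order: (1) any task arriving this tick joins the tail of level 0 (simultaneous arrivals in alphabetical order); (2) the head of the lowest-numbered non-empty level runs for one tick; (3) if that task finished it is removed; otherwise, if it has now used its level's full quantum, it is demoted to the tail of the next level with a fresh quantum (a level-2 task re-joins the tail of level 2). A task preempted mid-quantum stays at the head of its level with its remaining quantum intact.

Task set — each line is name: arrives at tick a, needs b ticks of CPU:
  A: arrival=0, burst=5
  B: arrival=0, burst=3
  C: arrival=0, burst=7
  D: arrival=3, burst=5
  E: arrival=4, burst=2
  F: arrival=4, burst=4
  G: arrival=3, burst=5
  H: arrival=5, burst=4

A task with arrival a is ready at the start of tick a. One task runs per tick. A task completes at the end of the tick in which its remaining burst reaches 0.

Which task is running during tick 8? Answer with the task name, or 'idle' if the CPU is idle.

t=0: L0/L1/L2 = ABC/-/- → run A
t=1: L0/L1/L2 = ABC/-/- → run A
t=2: L0/L1/L2 = ABC/-/- → run A
t=3: L0/L1/L2 = ABCDG/-/- → run A
t=4: L0/L1/L2 = BCDGEF/A/- → run B
t=5: L0/L1/L2 = BCDGEFH/A/- → run B
t=6: L0/L1/L2 = BCDGEFH/A/- → run B
t=7: L0/L1/L2 = CDGEFH/A/- → run C
t=8: L0/L1/L2 = CDGEFH/A/- → run C
t=9: L0/L1/L2 = CDGEFH/A/- → run C
t=10: L0/L1/L2 = CDGEFH/A/- → run C
t=11: L0/L1/L2 = DGEFH/AC/- → run D
t=12: L0/L1/L2 = DGEFH/AC/- → run D
t=13: L0/L1/L2 = DGEFH/AC/- → run D
t=14: L0/L1/L2 = DGEFH/AC/- → run D
t=15: L0/L1/L2 = GEFH/ACD/- → run G
t=16: L0/L1/L2 = GEFH/ACD/- → run G
t=17: L0/L1/L2 = GEFH/ACD/- → run G
t=18: L0/L1/L2 = GEFH/ACD/- → run G
t=19: L0/L1/L2 = EFH/ACDG/- → run E
t=20: L0/L1/L2 = EFH/ACDG/- → run E
t=21: L0/L1/L2 = FH/ACDG/- → run F
t=22: L0/L1/L2 = FH/ACDG/- → run F
t=23: L0/L1/L2 = FH/ACDG/- → run F
t=24: L0/L1/L2 = FH/ACDG/- → run F
t=25: L0/L1/L2 = H/ACDG/- → run H
t=26: L0/L1/L2 = H/ACDG/- → run H
t=27: L0/L1/L2 = H/ACDG/- → run H
t=28: L0/L1/L2 = H/ACDG/- → run H
t=29: L0/L1/L2 = -/ACDG/- → run A
t=30: L0/L1/L2 = -/CDG/- → run C
t=31: L0/L1/L2 = -/CDG/- → run C
t=32: L0/L1/L2 = -/CDG/- → run C
t=33: L0/L1/L2 = -/DG/- → run D
t=34: L0/L1/L2 = -/G/- → run G
t=35: (idle)
t=36: (idle)
t=37: (idle)
t=38: (idle)
t=39: (idle)

running at tick 8 = C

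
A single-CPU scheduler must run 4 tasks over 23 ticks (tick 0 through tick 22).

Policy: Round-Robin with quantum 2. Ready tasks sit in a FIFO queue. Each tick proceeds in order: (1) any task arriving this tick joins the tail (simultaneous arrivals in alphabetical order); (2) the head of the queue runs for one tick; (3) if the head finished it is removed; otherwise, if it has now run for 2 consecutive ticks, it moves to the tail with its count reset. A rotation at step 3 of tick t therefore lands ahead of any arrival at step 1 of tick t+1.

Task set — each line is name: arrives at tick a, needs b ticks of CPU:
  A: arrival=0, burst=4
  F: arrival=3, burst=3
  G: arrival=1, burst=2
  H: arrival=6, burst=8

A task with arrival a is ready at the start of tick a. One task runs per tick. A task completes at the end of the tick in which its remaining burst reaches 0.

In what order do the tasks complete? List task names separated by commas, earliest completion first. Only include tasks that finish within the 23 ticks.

completion order = G, A, F, H

t=0: queue=[A] q_used=0 → run A
t=1: queue=[A,G] q_used=1 → run A
t=2: queue=[G,A] q_used=0 → run G
t=3: queue=[G,A,F] q_used=1 → run G
t=4: queue=[A,F] q_used=0 → run A
t=5: queue=[A,F] q_used=1 → run A
t=6: queue=[F,H] q_used=0 → run F
t=7: queue=[F,H] q_used=1 → run F
t=8: queue=[H,F] q_used=0 → run H
t=9: queue=[H,F] q_used=1 → run H
t=10: queue=[F,H] q_used=0 → run F
t=11: queue=[H] q_used=0 → run H
t=12: queue=[H] q_used=1 → run H
t=13: queue=[H] q_used=0 → run H
t=14: queue=[H] q_used=1 → run H
t=15: queue=[H] q_used=0 → run H
t=16: queue=[H] q_used=1 → run H
t=17: (idle)
t=18: (idle)
t=19: (idle)
t=20: (idle)
t=21: (idle)
t=22: (idle)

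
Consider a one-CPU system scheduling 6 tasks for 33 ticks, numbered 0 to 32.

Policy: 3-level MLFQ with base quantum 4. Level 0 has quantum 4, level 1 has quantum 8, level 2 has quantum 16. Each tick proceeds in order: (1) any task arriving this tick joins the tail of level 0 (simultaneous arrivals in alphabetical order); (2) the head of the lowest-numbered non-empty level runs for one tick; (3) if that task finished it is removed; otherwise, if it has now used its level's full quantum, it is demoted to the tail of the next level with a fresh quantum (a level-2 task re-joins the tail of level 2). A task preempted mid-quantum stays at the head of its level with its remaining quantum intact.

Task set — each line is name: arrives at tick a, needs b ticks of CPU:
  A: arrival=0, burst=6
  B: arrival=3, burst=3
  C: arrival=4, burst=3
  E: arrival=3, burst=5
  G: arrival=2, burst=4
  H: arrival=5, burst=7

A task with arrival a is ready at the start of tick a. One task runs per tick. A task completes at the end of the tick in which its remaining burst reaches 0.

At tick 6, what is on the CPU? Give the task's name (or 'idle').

t=0: L0/L1/L2 = A/-/- → run A
t=1: L0/L1/L2 = A/-/- → run A
t=2: L0/L1/L2 = AG/-/- → run A
t=3: L0/L1/L2 = AGBE/-/- → run A
t=4: L0/L1/L2 = GBEC/A/- → run G
t=5: L0/L1/L2 = GBECH/A/- → run G
t=6: L0/L1/L2 = GBECH/A/- → run G
t=7: L0/L1/L2 = GBECH/A/- → run G
t=8: L0/L1/L2 = BECH/A/- → run B
t=9: L0/L1/L2 = BECH/A/- → run B
t=10: L0/L1/L2 = BECH/A/- → run B
t=11: L0/L1/L2 = ECH/A/- → run E
t=12: L0/L1/L2 = ECH/A/- → run E
t=13: L0/L1/L2 = ECH/A/- → run E
t=14: L0/L1/L2 = ECH/A/- → run E
t=15: L0/L1/L2 = CH/AE/- → run C
t=16: L0/L1/L2 = CH/AE/- → run C
t=17: L0/L1/L2 = CH/AE/- → run C
t=18: L0/L1/L2 = H/AE/- → run H
t=19: L0/L1/L2 = H/AE/- → run H
t=20: L0/L1/L2 = H/AE/- → run H
t=21: L0/L1/L2 = H/AE/- → run H
t=22: L0/L1/L2 = -/AEH/- → run A
t=23: L0/L1/L2 = -/AEH/- → run A
t=24: L0/L1/L2 = -/EH/- → run E
t=25: L0/L1/L2 = -/H/- → run H
t=26: L0/L1/L2 = -/H/- → run H
t=27: L0/L1/L2 = -/H/- → run H
t=28: (idle)
t=29: (idle)
t=30: (idle)
t=31: (idle)
t=32: (idle)

running at tick 6 = G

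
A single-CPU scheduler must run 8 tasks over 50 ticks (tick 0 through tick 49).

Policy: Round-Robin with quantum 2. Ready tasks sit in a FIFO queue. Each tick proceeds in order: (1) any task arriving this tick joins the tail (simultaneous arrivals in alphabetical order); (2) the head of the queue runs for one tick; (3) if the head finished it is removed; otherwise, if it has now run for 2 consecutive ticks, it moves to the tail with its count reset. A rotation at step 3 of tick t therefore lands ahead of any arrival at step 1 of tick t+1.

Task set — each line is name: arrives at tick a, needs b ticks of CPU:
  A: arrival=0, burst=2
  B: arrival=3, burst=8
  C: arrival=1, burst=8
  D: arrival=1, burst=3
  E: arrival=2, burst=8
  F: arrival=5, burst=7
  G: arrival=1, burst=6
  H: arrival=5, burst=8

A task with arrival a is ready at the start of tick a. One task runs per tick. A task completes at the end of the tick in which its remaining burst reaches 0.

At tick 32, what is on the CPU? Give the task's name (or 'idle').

t=0: queue=[A] q_used=0 → run A
t=1: queue=[A,C,D,G] q_used=1 → run A
t=2: queue=[C,D,G,E] q_used=0 → run C
t=3: queue=[C,D,G,E,B] q_used=1 → run C
t=4: queue=[D,G,E,B,C] q_used=0 → run D
t=5: queue=[D,G,E,B,C,F,H] q_used=1 → run D
t=6: queue=[G,E,B,C,F,H,D] q_used=0 → run G
t=7: queue=[G,E,B,C,F,H,D] q_used=1 → run G
t=8: queue=[E,B,C,F,H,D,G] q_used=0 → run E
t=9: queue=[E,B,C,F,H,D,G] q_used=1 → run E
t=10: queue=[B,C,F,H,D,G,E] q_used=0 → run B
t=11: queue=[B,C,F,H,D,G,E] q_used=1 → run B
t=12: queue=[C,F,H,D,G,E,B] q_used=0 → run C
t=13: queue=[C,F,H,D,G,E,B] q_used=1 → run C
t=14: queue=[F,H,D,G,E,B,C] q_used=0 → run F
t=15: queue=[F,H,D,G,E,B,C] q_used=1 → run F
t=16: queue=[H,D,G,E,B,C,F] q_used=0 → run H
t=17: queue=[H,D,G,E,B,C,F] q_used=1 → run H
t=18: queue=[D,G,E,B,C,F,H] q_used=0 → run D
t=19: queue=[G,E,B,C,F,H] q_used=0 → run G
t=20: queue=[G,E,B,C,F,H] q_used=1 → run G
t=21: queue=[E,B,C,F,H,G] q_used=0 → run E
t=22: queue=[E,B,C,F,H,G] q_used=1 → run E
t=23: queue=[B,C,F,H,G,E] q_used=0 → run B
t=24: queue=[B,C,F,H,G,E] q_used=1 → run B
t=25: queue=[C,F,H,G,E,B] q_used=0 → run C
t=26: queue=[C,F,H,G,E,B] q_used=1 → run C
t=27: queue=[F,H,G,E,B,C] q_used=0 → run F
t=28: queue=[F,H,G,E,B,C] q_used=1 → run F
t=29: queue=[H,G,E,B,C,F] q_used=0 → run H
t=30: queue=[H,G,E,B,C,F] q_used=1 → run H
t=31: queue=[G,E,B,C,F,H] q_used=0 → run G
t=32: queue=[G,E,B,C,F,H] q_used=1 → run G
t=33: queue=[E,B,C,F,H] q_used=0 → run E
t=34: queue=[E,B,C,F,H] q_used=1 → run E
t=35: queue=[B,C,F,H,E] q_used=0 → run B
t=36: queue=[B,C,F,H,E] q_used=1 → run B
t=37: queue=[C,F,H,E,B] q_used=0 → run C
t=38: queue=[C,F,H,E,B] q_used=1 → run C
t=39: queue=[F,H,E,B] q_used=0 → run F
t=40: queue=[F,H,E,B] q_used=1 → run F
t=41: queue=[H,E,B,F] q_used=0 → run H
t=42: queue=[H,E,B,F] q_used=1 → run H
t=43: queue=[E,B,F,H] q_used=0 → run E
t=44: queue=[E,B,F,H] q_used=1 → run E
t=45: queue=[B,F,H] q_used=0 → run B
t=46: queue=[B,F,H] q_used=1 → run B
t=47: queue=[F,H] q_used=0 → run F
t=48: queue=[H] q_used=0 → run H
t=49: queue=[H] q_used=1 → run H

running at tick 32 = G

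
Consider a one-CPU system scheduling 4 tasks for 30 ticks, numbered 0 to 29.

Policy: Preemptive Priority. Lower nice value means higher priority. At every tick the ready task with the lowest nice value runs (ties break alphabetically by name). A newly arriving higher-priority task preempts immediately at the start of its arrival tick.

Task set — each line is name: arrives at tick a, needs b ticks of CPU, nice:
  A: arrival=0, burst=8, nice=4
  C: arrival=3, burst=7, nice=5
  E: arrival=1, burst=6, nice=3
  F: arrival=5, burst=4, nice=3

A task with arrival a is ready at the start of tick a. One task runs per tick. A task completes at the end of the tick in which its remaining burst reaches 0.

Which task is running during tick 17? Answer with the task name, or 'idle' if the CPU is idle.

t=0: ready={A} → run A
t=1: ready={A,E} → run E
t=2: ready={A,E} → run E
t=3: ready={A,C,E} → run E
t=4: ready={A,C,E} → run E
t=5: ready={A,C,E,F} → run E
t=6: ready={A,C,E,F} → run E
t=7: ready={A,C,F} → run F
t=8: ready={A,C,F} → run F
t=9: ready={A,C,F} → run F
t=10: ready={A,C,F} → run F
t=11: ready={A,C} → run A
t=12: ready={A,C} → run A
t=13: ready={A,C} → run A
t=14: ready={A,C} → run A
t=15: ready={A,C} → run A
t=16: ready={A,C} → run A
t=17: ready={A,C} → run A
t=18: ready={C} → run C
t=19: ready={C} → run C
t=20: ready={C} → run C
t=21: ready={C} → run C
t=22: ready={C} → run C
t=23: ready={C} → run C
t=24: ready={C} → run C
t=25: (idle)
t=26: (idle)
t=27: (idle)
t=28: (idle)
t=29: (idle)

running at tick 17 = A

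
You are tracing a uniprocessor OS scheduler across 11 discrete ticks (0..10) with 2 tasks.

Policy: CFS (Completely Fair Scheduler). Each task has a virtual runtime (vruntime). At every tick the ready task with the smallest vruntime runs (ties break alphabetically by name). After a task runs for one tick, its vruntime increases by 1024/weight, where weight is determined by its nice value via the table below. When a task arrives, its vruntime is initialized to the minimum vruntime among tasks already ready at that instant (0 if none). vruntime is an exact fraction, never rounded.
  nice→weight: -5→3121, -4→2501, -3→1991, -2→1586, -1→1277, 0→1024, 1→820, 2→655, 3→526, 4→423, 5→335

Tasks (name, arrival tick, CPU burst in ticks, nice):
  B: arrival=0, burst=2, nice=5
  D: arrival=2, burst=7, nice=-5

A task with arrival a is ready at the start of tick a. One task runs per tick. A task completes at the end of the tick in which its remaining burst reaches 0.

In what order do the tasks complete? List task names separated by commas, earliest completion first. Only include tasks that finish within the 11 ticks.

t=0: vr[B=0] → run B
t=1: vr[B=1024/335] → run B
t=2: vr[D=0] → run D
t=3: vr[D=1024/3121] → run D
t=4: vr[D=2048/3121] → run D
t=5: vr[D=3072/3121] → run D
t=6: vr[D=4096/3121] → run D
t=7: vr[D=5120/3121] → run D
t=8: vr[D=6144/3121] → run D
t=9: (idle)
t=10: (idle)

completion order = B, D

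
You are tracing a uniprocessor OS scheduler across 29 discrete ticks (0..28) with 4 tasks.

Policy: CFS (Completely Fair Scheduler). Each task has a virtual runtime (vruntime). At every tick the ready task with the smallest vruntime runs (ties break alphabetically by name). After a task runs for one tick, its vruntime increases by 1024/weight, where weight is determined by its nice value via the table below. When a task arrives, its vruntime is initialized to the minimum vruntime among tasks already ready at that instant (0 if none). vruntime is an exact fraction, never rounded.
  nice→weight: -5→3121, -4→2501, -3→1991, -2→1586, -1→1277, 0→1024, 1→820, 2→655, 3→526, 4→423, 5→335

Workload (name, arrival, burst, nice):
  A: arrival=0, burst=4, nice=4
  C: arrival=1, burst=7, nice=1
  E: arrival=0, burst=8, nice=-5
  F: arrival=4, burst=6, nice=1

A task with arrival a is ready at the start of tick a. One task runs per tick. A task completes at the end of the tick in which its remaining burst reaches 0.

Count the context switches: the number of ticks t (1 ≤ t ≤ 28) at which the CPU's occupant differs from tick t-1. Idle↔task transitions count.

context switches = 21

t=0: vr[A=0 E=0] → run A
t=1: vr[A=1024/423 C=0 E=0] → run C
t=2: vr[A=1024/423 C=256/205 E=0] → run E
t=3: vr[A=1024/423 C=256/205 E=1024/3121] → run E
t=4: vr[A=1024/423 C=256/205 E=2048/3121 F=2048/3121] → run E
t=5: vr[A=1024/423 C=256/205 E=3072/3121 F=2048/3121] → run F
t=6: vr[A=1024/423 C=256/205 E=3072/3121 F=1218816/639805] → run E
t=7: vr[A=1024/423 C=256/205 E=4096/3121 F=1218816/639805] → run C
t=8: vr[A=1024/423 C=512/205 E=4096/3121 F=1218816/639805] → run E
t=9: vr[A=1024/423 C=512/205 E=5120/3121 F=1218816/639805] → run E
t=10: vr[A=1024/423 C=512/205 E=6144/3121 F=1218816/639805] → run F
t=11: vr[A=1024/423 C=512/205 E=6144/3121 F=2017792/639805] → run E
t=12: vr[A=1024/423 C=512/205 E=7168/3121 F=2017792/639805] → run E
t=13: vr[A=1024/423 C=512/205 F=2017792/639805] → run A
t=14: vr[A=2048/423 C=512/205 F=2017792/639805] → run C
t=15: vr[A=2048/423 C=768/205 F=2017792/639805] → run F
t=16: vr[A=2048/423 C=768/205 F=2816768/639805] → run C
t=17: vr[A=2048/423 C=1024/205 F=2816768/639805] → run F
t=18: vr[A=2048/423 C=1024/205 F=3615744/639805] → run A
t=19: vr[A=1024/141 C=1024/205 F=3615744/639805] → run C
t=20: vr[A=1024/141 C=256/41 F=3615744/639805] → run F
t=21: vr[A=1024/141 C=256/41 F=882944/127961] → run C
t=22: vr[A=1024/141 C=1536/205 F=882944/127961] → run F
t=23: vr[A=1024/141 C=1536/205] → run A
t=24: vr[C=1536/205] → run C
t=25: (idle)
t=26: (idle)
t=27: (idle)
t=28: (idle)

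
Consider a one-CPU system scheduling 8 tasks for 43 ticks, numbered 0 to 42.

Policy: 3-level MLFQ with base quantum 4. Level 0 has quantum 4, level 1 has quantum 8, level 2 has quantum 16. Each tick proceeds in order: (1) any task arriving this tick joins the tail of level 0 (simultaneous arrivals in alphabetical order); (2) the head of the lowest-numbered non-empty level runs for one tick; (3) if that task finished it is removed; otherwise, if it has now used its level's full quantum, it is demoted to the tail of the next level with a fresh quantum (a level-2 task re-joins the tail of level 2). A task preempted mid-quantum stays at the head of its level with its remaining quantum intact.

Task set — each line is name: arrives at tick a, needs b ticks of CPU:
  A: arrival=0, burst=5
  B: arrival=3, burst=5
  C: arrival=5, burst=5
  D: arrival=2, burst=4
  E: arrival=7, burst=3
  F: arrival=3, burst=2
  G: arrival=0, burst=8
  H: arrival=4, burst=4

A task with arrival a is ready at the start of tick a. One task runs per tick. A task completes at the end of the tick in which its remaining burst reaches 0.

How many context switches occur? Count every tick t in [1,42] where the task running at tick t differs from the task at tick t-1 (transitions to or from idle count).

t=0: L0/L1/L2 = AG/-/- → run A
t=1: L0/L1/L2 = AG/-/- → run A
t=2: L0/L1/L2 = AGD/-/- → run A
t=3: L0/L1/L2 = AGDBF/-/- → run A
t=4: L0/L1/L2 = GDBFH/A/- → run G
t=5: L0/L1/L2 = GDBFHC/A/- → run G
t=6: L0/L1/L2 = GDBFHC/A/- → run G
t=7: L0/L1/L2 = GDBFHCE/A/- → run G
t=8: L0/L1/L2 = DBFHCE/AG/- → run D
t=9: L0/L1/L2 = DBFHCE/AG/- → run D
t=10: L0/L1/L2 = DBFHCE/AG/- → run D
t=11: L0/L1/L2 = DBFHCE/AG/- → run D
t=12: L0/L1/L2 = BFHCE/AG/- → run B
t=13: L0/L1/L2 = BFHCE/AG/- → run B
t=14: L0/L1/L2 = BFHCE/AG/- → run B
t=15: L0/L1/L2 = BFHCE/AG/- → run B
t=16: L0/L1/L2 = FHCE/AGB/- → run F
t=17: L0/L1/L2 = FHCE/AGB/- → run F
t=18: L0/L1/L2 = HCE/AGB/- → run H
t=19: L0/L1/L2 = HCE/AGB/- → run H
t=20: L0/L1/L2 = HCE/AGB/- → run H
t=21: L0/L1/L2 = HCE/AGB/- → run H
t=22: L0/L1/L2 = CE/AGB/- → run C
t=23: L0/L1/L2 = CE/AGB/- → run C
t=24: L0/L1/L2 = CE/AGB/- → run C
t=25: L0/L1/L2 = CE/AGB/- → run C
t=26: L0/L1/L2 = E/AGBC/- → run E
t=27: L0/L1/L2 = E/AGBC/- → run E
t=28: L0/L1/L2 = E/AGBC/- → run E
t=29: L0/L1/L2 = -/AGBC/- → run A
t=30: L0/L1/L2 = -/GBC/- → run G
t=31: L0/L1/L2 = -/GBC/- → run G
t=32: L0/L1/L2 = -/GBC/- → run G
t=33: L0/L1/L2 = -/GBC/- → run G
t=34: L0/L1/L2 = -/BC/- → run B
t=35: L0/L1/L2 = -/C/- → run C
t=36: (idle)
t=37: (idle)
t=38: (idle)
t=39: (idle)
t=40: (idle)
t=41: (idle)
t=42: (idle)

context switches = 12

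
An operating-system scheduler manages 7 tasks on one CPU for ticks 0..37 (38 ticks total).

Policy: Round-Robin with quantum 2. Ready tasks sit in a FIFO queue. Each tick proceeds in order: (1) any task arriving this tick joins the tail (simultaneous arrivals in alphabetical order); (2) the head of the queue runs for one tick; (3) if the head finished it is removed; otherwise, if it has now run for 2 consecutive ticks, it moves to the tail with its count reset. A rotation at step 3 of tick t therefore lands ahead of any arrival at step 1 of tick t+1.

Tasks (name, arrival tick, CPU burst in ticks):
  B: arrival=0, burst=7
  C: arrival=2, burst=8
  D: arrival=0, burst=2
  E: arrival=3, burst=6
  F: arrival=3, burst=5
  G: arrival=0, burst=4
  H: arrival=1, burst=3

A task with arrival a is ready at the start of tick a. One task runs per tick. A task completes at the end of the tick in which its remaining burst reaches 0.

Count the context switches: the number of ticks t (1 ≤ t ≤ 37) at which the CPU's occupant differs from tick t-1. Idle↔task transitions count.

t=0: queue=[B,D,G] q_used=0 → run B
t=1: queue=[B,D,G,H] q_used=1 → run B
t=2: queue=[D,G,H,B,C] q_used=0 → run D
t=3: queue=[D,G,H,B,C,E,F] q_used=1 → run D
t=4: queue=[G,H,B,C,E,F] q_used=0 → run G
t=5: queue=[G,H,B,C,E,F] q_used=1 → run G
t=6: queue=[H,B,C,E,F,G] q_used=0 → run H
t=7: queue=[H,B,C,E,F,G] q_used=1 → run H
t=8: queue=[B,C,E,F,G,H] q_used=0 → run B
t=9: queue=[B,C,E,F,G,H] q_used=1 → run B
t=10: queue=[C,E,F,G,H,B] q_used=0 → run C
t=11: queue=[C,E,F,G,H,B] q_used=1 → run C
t=12: queue=[E,F,G,H,B,C] q_used=0 → run E
t=13: queue=[E,F,G,H,B,C] q_used=1 → run E
t=14: queue=[F,G,H,B,C,E] q_used=0 → run F
t=15: queue=[F,G,H,B,C,E] q_used=1 → run F
t=16: queue=[G,H,B,C,E,F] q_used=0 → run G
t=17: queue=[G,H,B,C,E,F] q_used=1 → run G
t=18: queue=[H,B,C,E,F] q_used=0 → run H
t=19: queue=[B,C,E,F] q_used=0 → run B
t=20: queue=[B,C,E,F] q_used=1 → run B
t=21: queue=[C,E,F,B] q_used=0 → run C
t=22: queue=[C,E,F,B] q_used=1 → run C
t=23: queue=[E,F,B,C] q_used=0 → run E
t=24: queue=[E,F,B,C] q_used=1 → run E
t=25: queue=[F,B,C,E] q_used=0 → run F
t=26: queue=[F,B,C,E] q_used=1 → run F
t=27: queue=[B,C,E,F] q_used=0 → run B
t=28: queue=[C,E,F] q_used=0 → run C
t=29: queue=[C,E,F] q_used=1 → run C
t=30: queue=[E,F,C] q_used=0 → run E
t=31: queue=[E,F,C] q_used=1 → run E
t=32: queue=[F,C] q_used=0 → run F
t=33: queue=[C] q_used=0 → run C
t=34: queue=[C] q_used=1 → run C
t=35: (idle)
t=36: (idle)
t=37: (idle)

context switches = 19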